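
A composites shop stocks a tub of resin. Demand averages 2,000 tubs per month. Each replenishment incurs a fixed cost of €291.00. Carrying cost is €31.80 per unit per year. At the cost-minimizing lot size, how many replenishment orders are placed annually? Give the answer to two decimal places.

N ≈ 36.21 orders per year

Annual demand D = 2,000 × 12 = 24,000.
EOQ = √(2DS/H) = √(2 × 24,000 × 291 / 31.8) ≈ 662.76.
Orders per year = D / Q* = 24,000 / 662.76 ≈ 36.212.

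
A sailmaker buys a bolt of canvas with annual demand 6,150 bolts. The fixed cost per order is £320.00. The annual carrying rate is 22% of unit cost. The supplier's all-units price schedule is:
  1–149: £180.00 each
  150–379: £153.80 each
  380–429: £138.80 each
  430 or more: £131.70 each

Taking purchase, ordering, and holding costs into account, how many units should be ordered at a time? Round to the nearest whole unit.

Holding cost per unit per year at price C is H = 0.22·C.
Evaluate total cost at each tier's feasible EOQ or, if the EOQ is below the tier, at the tier's minimum quantity.
Tier 1 (£180.00): EOQ = 315.3 exceeds tier's upper bound 149, so this tier is dominated.
EOQ at £153.80 = 341.1 (feasible in tier 2): TC = 6,150×£153.80 + (6,150/341.1)×320 + (341.1/2)×0.22×£153.80 = £957,410.30.
EOQ at £138.80 = 359.0 < 380, so use break Q=380: TC = 6,150×£138.80 + (6,150/380.0)×320 + (380.0/2)×0.22×£138.80 = £864,600.79.
EOQ at £131.70 = 368.6 < 430, so use break Q=430: TC = 6,150×£131.70 + (6,150/430.0)×320 + (430.0/2)×0.22×£131.70 = £820,761.15.
Lowest total cost is £820,761.15 at Q = 430.0.

Q* ≈ 430 bolts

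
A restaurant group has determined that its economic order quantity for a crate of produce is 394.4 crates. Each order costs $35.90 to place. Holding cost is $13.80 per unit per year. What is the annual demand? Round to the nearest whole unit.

Invert the EOQ relation Q*² = 2DS/H.
From Q* = √(2DS/H): D = Q*²H / (2S) = 394.4² × 13.8 / (2 × 35.9) = 29897.058.

D ≈ 29,897 crates per year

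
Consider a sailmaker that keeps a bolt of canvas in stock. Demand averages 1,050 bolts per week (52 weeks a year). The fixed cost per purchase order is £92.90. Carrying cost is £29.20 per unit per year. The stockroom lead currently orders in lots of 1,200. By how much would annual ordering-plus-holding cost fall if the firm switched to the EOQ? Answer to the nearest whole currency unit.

Annual demand D = 1,050 × 52 = 54,600.
EOQ = √(2DS/H) = √(2 × 54,600 × 92.9 / 29.2) ≈ 589.42.
Cost at Q* = (D/Q*)S + (Q*/2)H = √(2DSH) ≈ £17,211.18.
Cost at Q = 1,200: (54,600/1,200)×92.9 + (1,200/2)×29.2 = £4,226.95 + £17,520.00 = £21,746.95.
Excess = £21,746.95 − £17,211.18 = £4,535.77.

Extra cost ≈ £4,536 per year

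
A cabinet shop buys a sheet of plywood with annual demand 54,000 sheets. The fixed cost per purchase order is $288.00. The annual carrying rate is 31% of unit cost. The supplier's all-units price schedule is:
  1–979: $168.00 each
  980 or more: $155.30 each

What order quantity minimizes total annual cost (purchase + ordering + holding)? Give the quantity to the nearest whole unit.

Holding cost per unit per year at price C is H = 0.31·C.
For each price level, check whether its EOQ is feasible; otherwise the best quantity at that price is the breakpoint.
EOQ at $168.00 = 772.8 (feasible in tier 1): TC = 54,000×$168.00 + (54,000/772.8)×288 + (772.8/2)×0.31×$168.00 = $9,112,247.94.
EOQ at $155.30 = 803.8 < 980, so use break Q=980: TC = 54,000×$155.30 + (54,000/980.0)×288 + (980.0/2)×0.31×$155.30 = $8,425,659.46.
Lowest total cost is $8,425,659.46 at Q = 980.0.

Q* ≈ 980 sheets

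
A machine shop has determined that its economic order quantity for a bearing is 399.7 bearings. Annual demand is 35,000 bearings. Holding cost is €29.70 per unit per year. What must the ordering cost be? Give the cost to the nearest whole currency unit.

S ≈ €68

Invert the EOQ relation Q*² = 2DS/H.
From Q* = √(2DS/H): S = Q*²H / (2D) = 399.7² × 29.7 / (2 × 35,000) = 67.7839.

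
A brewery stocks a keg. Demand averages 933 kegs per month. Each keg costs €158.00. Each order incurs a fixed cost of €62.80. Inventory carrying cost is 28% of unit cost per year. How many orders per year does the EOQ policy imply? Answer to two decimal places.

N ≈ 62.80 orders per year

Annual demand D = 933 × 12 = 11,196.
Holding cost H = 0.28 × €158.00 = €44.2400 per unit per year.
Q* = √(2DS/H) = √(2 × 11,196 × 62.8 / 44.24) ≈ 178.29.
Orders per year = D / Q* = 11,196 / 178.29 ≈ 62.798.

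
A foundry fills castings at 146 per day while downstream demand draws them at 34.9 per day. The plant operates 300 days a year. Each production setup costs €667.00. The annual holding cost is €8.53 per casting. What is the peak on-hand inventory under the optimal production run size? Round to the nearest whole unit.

Annual demand D = 34.9 × 300 = 10,470.
Production build-up factor (1 − d/p) = 1 − 34.9/146 = 0.7610.
Q* = √(2DS / (H(1 − d/p))) = √(2 × 10,470 × 667 / (8.53 × 0.7610)).
= √(13,966,980 / 6.491) ≈ 1466.885.
Maximum inventory = Q*(1 − d/p) = 1466.885 × 0.7610 ≈ 1116.239.

I_max ≈ 1,116 castings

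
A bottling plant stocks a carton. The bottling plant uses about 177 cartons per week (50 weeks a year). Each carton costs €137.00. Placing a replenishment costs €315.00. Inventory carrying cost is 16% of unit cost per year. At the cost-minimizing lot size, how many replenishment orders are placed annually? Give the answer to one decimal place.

Annual demand D = 177 × 50 = 8,850.
Holding cost H = 0.16 × €137.00 = €21.9200 per unit per year.
EOQ = √(2DS/H) = √(2 × 8,850 × 315 / 21.92) ≈ 504.34.
Orders per year = D / Q* = 8,850 / 504.34 ≈ 17.548.

N ≈ 17.5 orders per year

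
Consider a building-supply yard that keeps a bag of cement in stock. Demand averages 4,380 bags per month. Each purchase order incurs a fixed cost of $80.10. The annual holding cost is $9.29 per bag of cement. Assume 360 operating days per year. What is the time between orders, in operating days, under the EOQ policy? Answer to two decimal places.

Annual demand D = 4,380 × 12 = 52,560.
EOQ = √(2DS/H) = √(2 × 52,560 × 80.1 / 9.29) ≈ 952.03.
Cycle time = Q*/D × 360 = 952.03 / 52,560 × 360 ≈ 6.521 days.

T ≈ 6.52 days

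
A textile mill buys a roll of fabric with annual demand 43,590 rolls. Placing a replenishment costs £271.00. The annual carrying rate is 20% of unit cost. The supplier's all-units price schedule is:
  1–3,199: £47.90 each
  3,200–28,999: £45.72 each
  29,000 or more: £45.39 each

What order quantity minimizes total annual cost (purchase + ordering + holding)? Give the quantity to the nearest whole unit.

Holding cost per unit per year at price C is H = 0.20·C.
Candidates are each tier's EOQ (if it falls in that tier) and each price-break quantity.
EOQ at £47.90 = 1570.4 (feasible in tier 1): TC = 43,590×£47.90 + (43,590/1570.4)×271 + (1570.4/2)×0.20×£47.90 = £2,103,005.43.
EOQ at £45.72 = 1607.4 < 3200, so use break Q=3200: TC = 43,590×£45.72 + (43,590/3200.0)×271 + (3200.0/2)×0.20×£45.72 = £2,011,256.73.
EOQ at £45.39 = 1613.2 < 29000, so use break Q=29000: TC = 43,590×£45.39 + (43,590/29000.0)×271 + (29000.0/2)×0.20×£45.39 = £2,110,588.44.
Lowest total cost is £2,011,256.73 at Q = 3200.0.

Q* ≈ 3,200 rolls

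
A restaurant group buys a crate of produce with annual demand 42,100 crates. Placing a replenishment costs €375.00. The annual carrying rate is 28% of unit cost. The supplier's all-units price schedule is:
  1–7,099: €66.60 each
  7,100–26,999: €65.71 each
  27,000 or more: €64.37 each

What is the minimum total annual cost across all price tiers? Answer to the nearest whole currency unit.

TC* ≈ €2,828,125

Holding cost per unit per year at price C is H = 0.28·C.
For each price level, check whether its EOQ is feasible; otherwise the best quantity at that price is the breakpoint.
EOQ at €66.60 = 1301.2 (feasible in tier 1): TC = 42,100×€66.60 + (42,100/1301.2)×375 + (1301.2/2)×0.28×€66.60 = €2,828,125.42.
EOQ at €65.71 = 1310.0 < 7100, so use break Q=7100: TC = 42,100×€65.71 + (42,100/7100.0)×375 + (7100.0/2)×0.28×€65.71 = €2,833,930.33.
EOQ at €64.37 = 1323.6 < 27000, so use break Q=27000: TC = 42,100×€64.37 + (42,100/27000.0)×375 + (27000.0/2)×0.28×€64.37 = €2,953,880.32.
Lowest total cost among the candidates is at Q = 1301.2.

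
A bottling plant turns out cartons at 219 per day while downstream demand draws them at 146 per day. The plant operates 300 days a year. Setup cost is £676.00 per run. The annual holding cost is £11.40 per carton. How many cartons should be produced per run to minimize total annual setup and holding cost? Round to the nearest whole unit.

Q* ≈ 3,948 cartons

Annual demand D = 146 × 300 = 43,800.
Production build-up factor (1 − d/p) = 1 − 146/219 = 0.3333.
Q* = √(2DS / (H(1 − d/p))) = √(2 × 43,800 × 676 / (11.4 × 0.3333)).
= √(59,217,600 / 3.8) ≈ 3947.604.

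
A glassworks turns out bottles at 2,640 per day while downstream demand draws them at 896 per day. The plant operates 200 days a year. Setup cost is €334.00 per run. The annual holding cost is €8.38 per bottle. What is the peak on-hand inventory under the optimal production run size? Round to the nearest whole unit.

I_max ≈ 3,072 bottles

Annual demand D = 896 × 200 = 179,200.
Production build-up factor (1 − d/p) = 1 − 896/2,640 = 0.6606.
Q* = √(2DS / (H(1 − d/p))) = √(2 × 179,200 × 334 / (8.38 × 0.6606)).
= √(119,705,600 / 5.5359) ≈ 4650.118.
Maximum inventory = Q*(1 − d/p) = 4650.118 × 0.6606 ≈ 3071.896.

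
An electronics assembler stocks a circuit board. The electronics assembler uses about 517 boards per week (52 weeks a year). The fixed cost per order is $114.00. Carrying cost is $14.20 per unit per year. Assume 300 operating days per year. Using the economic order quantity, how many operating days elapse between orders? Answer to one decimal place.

Annual demand D = 517 × 52 = 26,884.
EOQ = √(2DS/H) = √(2 × 26,884 × 114 / 14.2) ≈ 657.01.
Cycle time = Q*/D × 300 = 657.01 / 26,884 × 300 ≈ 7.332 days.

T ≈ 7.3 days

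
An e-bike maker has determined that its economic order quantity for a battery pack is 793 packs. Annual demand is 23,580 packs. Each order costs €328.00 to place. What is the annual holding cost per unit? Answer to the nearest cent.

The basic EOQ model gives Q* = √(2DS/H); rearrange for the unknown.
From Q* = √(2DS/H): H = 2DS / Q*² = 2 × 23,580 × 328 / 793² = 24.5981.

H ≈ €24.60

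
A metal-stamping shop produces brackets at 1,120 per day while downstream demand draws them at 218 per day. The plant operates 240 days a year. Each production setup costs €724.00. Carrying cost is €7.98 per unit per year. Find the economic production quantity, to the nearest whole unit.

Q* ≈ 3,433 brackets

Annual demand D = 218 × 240 = 52,320.
Production build-up factor (1 − d/p) = 1 − 218/1,120 = 0.8054.
Q* = √(2DS / (H(1 − d/p))) = √(2 × 52,320 × 724 / (7.98 × 0.8054)).
= √(75,759,360 / 6.4268) ≈ 3433.385.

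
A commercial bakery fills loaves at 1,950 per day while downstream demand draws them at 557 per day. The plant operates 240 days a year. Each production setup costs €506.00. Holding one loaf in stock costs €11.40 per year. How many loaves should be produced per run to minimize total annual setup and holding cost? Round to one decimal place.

Q* ≈ 4,075.8 loaves

Annual demand D = 557 × 240 = 133,680.
Production build-up factor (1 − d/p) = 1 − 557/1,950 = 0.7144.
Q* = √(2DS / (H(1 − d/p))) = √(2 × 133,680 × 506 / (11.4 × 0.7144)).
= √(135,284,160 / 8.1437) ≈ 4075.799.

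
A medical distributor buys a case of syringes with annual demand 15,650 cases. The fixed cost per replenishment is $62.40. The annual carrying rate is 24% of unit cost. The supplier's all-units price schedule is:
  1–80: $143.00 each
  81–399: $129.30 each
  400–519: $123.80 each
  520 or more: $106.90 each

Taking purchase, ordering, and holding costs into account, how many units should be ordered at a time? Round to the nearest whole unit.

Holding cost per unit per year at price C is H = 0.24·C.
For each price level, check whether its EOQ is feasible; otherwise the best quantity at that price is the breakpoint.
Tier 1 ($143.00): EOQ = 238.6 exceeds tier's upper bound 80, so this tier is dominated.
EOQ at $129.30 = 250.9 (feasible in tier 2): TC = 15,650×$129.30 + (15,650/250.9)×62.4 + (250.9/2)×0.24×$129.30 = $2,031,330.19.
EOQ at $123.80 = 256.4 < 400, so use break Q=400: TC = 15,650×$123.80 + (15,650/400.0)×62.4 + (400.0/2)×0.24×$123.80 = $1,945,853.80.
EOQ at $106.90 = 275.9 < 520, so use break Q=520: TC = 15,650×$106.90 + (15,650/520.0)×62.4 + (520.0/2)×0.24×$106.90 = $1,681,533.56.
Lowest total cost is $1,681,533.56 at Q = 520.0.

Q* ≈ 520 cases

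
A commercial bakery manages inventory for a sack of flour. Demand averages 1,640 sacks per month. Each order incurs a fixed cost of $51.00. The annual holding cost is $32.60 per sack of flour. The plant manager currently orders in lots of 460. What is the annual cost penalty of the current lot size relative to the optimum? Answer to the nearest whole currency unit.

Annual demand D = 1,640 × 12 = 19,680.
EOQ = √(2DS/H) = √(2 × 19,680 × 51 / 32.6) ≈ 248.14.
Cost at Q* = (D/Q*)S + (Q*/2)H = √(2DSH) ≈ $8,089.50.
Cost at Q = 460: (19,680/460)×51 + (460/2)×32.6 = $2,181.91 + $7,498.00 = $9,679.91.
Excess = $9,679.91 − $8,089.50 = $1,590.42.

Extra cost ≈ $1,590 per year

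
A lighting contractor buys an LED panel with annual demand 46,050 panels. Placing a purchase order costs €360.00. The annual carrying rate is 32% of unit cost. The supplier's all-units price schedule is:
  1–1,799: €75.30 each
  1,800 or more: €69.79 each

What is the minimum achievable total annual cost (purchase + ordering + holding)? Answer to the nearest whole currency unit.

TC* ≈ €3,243,139

Holding cost per unit per year at price C is H = 0.32·C.
Candidates are each tier's EOQ (if it falls in that tier) and each price-break quantity.
EOQ at €75.30 = 1173.0 (feasible in tier 1): TC = 46,050×€75.30 + (46,050/1173.0)×360 + (1173.0/2)×0.32×€75.30 = €3,495,830.30.
EOQ at €69.79 = 1218.5 < 1800, so use break Q=1800: TC = 46,050×€69.79 + (46,050/1800.0)×360 + (1800.0/2)×0.32×€69.79 = €3,243,139.02.
Lowest total cost among the candidates is at Q = 1800.0.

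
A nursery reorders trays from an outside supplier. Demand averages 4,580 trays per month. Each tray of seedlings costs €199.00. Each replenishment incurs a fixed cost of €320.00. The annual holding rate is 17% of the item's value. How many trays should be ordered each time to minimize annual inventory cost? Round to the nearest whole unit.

Q* ≈ 1,020 trays

Annual demand D = 4,580 × 12 = 54,960.
Holding cost H = 0.17 × €199.00 = €33.8300 per unit per year.
EOQ = √(2DS / H) = √(2 × 54,960 × 320 / 33.83).
= √(35,174,400 / 33.83) = √1,039,739.8758 ≈ 1019.676.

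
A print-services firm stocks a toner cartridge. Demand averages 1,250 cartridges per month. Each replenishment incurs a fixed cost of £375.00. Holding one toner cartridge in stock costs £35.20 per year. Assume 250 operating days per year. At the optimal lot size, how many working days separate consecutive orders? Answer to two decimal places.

Annual demand D = 1,250 × 12 = 15,000.
Q* = √(2DS/H) = √(2 × 15,000 × 375 / 35.2) ≈ 565.33.
Cycle time = Q*/D × 250 = 565.33 / 15,000 × 250 ≈ 9.422 days.

T ≈ 9.42 days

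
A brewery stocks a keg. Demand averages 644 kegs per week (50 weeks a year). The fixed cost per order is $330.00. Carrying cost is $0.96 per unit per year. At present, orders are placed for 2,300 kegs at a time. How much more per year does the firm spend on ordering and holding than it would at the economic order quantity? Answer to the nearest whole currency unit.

Extra cost ≈ $1,207 per year

Annual demand D = 644 × 50 = 32,200.
EOQ = √(2DS/H) = √(2 × 32,200 × 330 / 0.96) ≈ 4705.05.
Cost at Q* = (D/Q*)S + (Q*/2)H = √(2DSH) ≈ $4,516.85.
Cost at Q = 2,300: (32,200/2,300)×330 + (2,300/2)×0.96 = $4,620.00 + $1,104.00 = $5,724.00.
Excess = $5,724.00 − $4,516.85 = $1,207.15.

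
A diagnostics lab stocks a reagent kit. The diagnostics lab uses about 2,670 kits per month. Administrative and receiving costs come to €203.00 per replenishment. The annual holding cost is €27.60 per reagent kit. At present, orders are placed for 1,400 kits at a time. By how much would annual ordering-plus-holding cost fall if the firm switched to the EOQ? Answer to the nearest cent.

Extra cost ≈ €5,017.78 per year

Annual demand D = 2,670 × 12 = 32,040.
EOQ = √(2DS/H) = √(2 × 32,040 × 203 / 27.6) ≈ 686.52.
Cost at Q* = (D/Q*)S + (Q*/2)H = √(2DSH) ≈ €18,948.02.
Cost at Q = 1,400: (32,040/1,400)×203 + (1,400/2)×27.6 = €4,645.80 + €19,320.00 = €23,965.80.
Excess = €23,965.80 − €18,948.02 = €5,017.78.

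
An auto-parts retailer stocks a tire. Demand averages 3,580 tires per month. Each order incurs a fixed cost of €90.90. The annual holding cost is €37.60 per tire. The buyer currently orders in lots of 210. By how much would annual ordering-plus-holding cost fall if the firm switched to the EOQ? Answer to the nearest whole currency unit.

Extra cost ≈ €5,407 per year

Annual demand D = 3,580 × 12 = 42,960.
EOQ = √(2DS/H) = √(2 × 42,960 × 90.9 / 37.6) ≈ 455.76.
Cost at Q* = (D/Q*)S + (Q*/2)H = √(2DSH) ≈ €17,136.53.
Cost at Q = 210: (42,960/210)×90.9 + (210/2)×37.6 = €18,595.54 + €3,948.00 = €22,543.54.
Excess = €22,543.54 − €17,136.53 = €5,407.01.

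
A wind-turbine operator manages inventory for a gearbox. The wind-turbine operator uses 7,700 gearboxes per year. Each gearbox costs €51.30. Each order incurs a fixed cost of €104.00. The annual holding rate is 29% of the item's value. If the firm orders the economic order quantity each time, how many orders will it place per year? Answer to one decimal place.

N ≈ 23.5 orders per year

Holding cost H = 0.29 × €51.30 = €14.8770 per unit per year.
Q* = √(2DS/H) = √(2 × 7,700 × 104 / 14.877) ≈ 328.11.
Orders per year = D / Q* = 7,700 / 328.11 ≈ 23.468.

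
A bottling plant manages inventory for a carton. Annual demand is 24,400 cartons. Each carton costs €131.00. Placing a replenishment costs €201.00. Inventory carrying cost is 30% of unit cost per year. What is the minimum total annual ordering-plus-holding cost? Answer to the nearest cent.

Holding cost H = 0.30 × €131.00 = €39.3000 per unit per year.
Q* = √(2DS/H) = √(2 × 24,400 × 201 / 39.3) ≈ 499.59.
At Q*, ordering cost (D/Q*)S equals holding cost (Q*/2)H, each = √(DSH/2).
Minimum total = √(2DSH) = √(2 × 24,400 × 201 × 39.3) ≈ 19633.793.

TC* ≈ €19,633.79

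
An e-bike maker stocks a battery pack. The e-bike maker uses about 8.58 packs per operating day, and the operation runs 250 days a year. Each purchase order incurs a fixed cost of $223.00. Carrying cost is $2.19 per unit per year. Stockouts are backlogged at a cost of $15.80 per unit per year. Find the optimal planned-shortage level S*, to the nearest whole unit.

Annual demand D = 8.58 × 250 = 2,145.
With planned backorders, Q* = √(2DS/H) · √((H+B)/B).
√(2DS/H) = √(2 × 2,145 × 223 / 2.19) = 660.935.
√((H+B)/B) = √((2.19+15.8)/15.8) = 1.0671.
Q* ≈ 705.255.
S* = Q* · H/(H+B) = 705.255 × 2.19/17.99 ≈ 85.854.

S* ≈ 86 packs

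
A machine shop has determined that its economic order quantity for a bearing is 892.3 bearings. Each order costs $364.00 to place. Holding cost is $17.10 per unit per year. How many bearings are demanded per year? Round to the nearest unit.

D ≈ 18,702 bearings per year

The basic EOQ model gives Q* = √(2DS/H); rearrange for the unknown.
From Q* = √(2DS/H): D = Q*²H / (2S) = 892.3² × 17.1 / (2 × 364) = 18701.934.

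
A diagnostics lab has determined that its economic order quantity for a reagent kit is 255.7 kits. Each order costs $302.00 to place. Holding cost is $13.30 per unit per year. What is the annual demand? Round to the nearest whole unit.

D ≈ 1,440 kits per year

Invert the EOQ relation Q*² = 2DS/H.
From Q* = √(2DS/H): D = Q*²H / (2S) = 255.7² × 13.3 / (2 × 302) = 1439.714.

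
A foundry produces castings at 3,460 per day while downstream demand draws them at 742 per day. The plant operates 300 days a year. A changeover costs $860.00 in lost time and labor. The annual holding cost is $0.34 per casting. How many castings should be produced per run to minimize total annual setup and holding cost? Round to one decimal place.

Annual demand D = 742 × 300 = 222,600.
Production build-up factor (1 − d/p) = 1 − 742/3,460 = 0.7855.
Q* = √(2DS / (H(1 − d/p))) = √(2 × 222,600 × 860 / (0.34 × 0.7855)).
= √(382,872,000 / 0.2671) ≈ 37861.749.

Q* ≈ 37,861.7 castings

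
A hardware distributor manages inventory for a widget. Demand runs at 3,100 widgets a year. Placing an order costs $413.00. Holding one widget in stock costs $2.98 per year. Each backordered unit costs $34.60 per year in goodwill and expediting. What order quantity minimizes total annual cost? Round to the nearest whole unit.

With planned backorders, Q* = √(2DS/H) · √((H+B)/B).
√(2DS/H) = √(2 × 3,100 × 413 / 2.98) = 926.964.
√((H+B)/B) = √((2.98+34.6)/34.6) = 1.0422.
Q* ≈ 966.058.

Q* ≈ 966 widgets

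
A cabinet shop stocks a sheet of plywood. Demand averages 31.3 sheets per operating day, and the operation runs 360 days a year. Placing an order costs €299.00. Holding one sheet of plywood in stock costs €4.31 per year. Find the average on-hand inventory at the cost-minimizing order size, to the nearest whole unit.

Annual demand D = 31.3 × 360 = 11,268.
The optimal lot size = √(2DS/H) = √(2 × 11,268 × 299 / 4.31) ≈ 1250.36.
Average inventory = Q*/2 ≈ 1250.36 / 2 = 625.180.

Average inventory ≈ 625 sheets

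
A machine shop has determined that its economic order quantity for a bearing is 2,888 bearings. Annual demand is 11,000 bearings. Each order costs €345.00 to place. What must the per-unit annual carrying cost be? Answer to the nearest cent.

Squaring Q* = √(2DS/H) gives Q*² = 2DS/H.
From Q* = √(2DS/H): H = 2DS / Q*² = 2 × 11,000 × 345 / 2,888² = 0.9100.

H ≈ €0.91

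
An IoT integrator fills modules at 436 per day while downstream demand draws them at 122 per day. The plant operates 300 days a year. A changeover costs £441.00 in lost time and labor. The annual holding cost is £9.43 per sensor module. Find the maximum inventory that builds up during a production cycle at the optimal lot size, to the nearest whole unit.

Annual demand D = 122 × 300 = 36,600.
Production build-up factor (1 − d/p) = 1 − 122/436 = 0.7202.
Q* = √(2DS / (H(1 − d/p))) = √(2 × 36,600 × 441 / (9.43 × 0.7202)).
= √(32,281,200 / 6.7913) ≈ 2180.205.
Maximum inventory = Q*(1 − d/p) = 2180.205 × 0.7202 ≈ 1570.148.

I_max ≈ 1,570 modules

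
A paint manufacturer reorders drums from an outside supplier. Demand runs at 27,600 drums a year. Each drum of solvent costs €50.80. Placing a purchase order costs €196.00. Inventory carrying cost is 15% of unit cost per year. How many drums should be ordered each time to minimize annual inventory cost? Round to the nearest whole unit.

Q* ≈ 1,192 drums

Holding cost H = 0.15 × €50.80 = €7.6200 per unit per year.
EOQ = √(2DS / H) = √(2 × 27,600 × 196 / 7.62).
= √(10,819,200 / 7.62) = √1,419,842.5197 ≈ 1191.571.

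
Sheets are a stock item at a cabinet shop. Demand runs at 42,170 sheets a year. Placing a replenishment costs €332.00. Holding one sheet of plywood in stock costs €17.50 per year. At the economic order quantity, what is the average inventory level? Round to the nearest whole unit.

Average inventory ≈ 632 sheets

Q* = √(2DS/H) = √(2 × 42,170 × 332 / 17.5) ≈ 1264.93.
Average inventory = Q*/2 ≈ 1264.93 / 2 = 632.465.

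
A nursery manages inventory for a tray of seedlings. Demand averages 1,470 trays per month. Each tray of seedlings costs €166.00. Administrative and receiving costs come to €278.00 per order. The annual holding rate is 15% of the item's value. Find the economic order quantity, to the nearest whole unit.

Q* ≈ 628 trays

Annual demand D = 1,470 × 12 = 17,640.
Holding cost H = 0.15 × €166.00 = €24.9000 per unit per year.
EOQ = √(2DS / H) = √(2 × 17,640 × 278 / 24.9).
= √(9,807,840 / 24.9) = √393,889.1566 ≈ 627.606.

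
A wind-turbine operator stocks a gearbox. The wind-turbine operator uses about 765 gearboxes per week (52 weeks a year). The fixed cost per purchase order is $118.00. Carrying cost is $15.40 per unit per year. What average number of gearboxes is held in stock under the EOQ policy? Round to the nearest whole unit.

Annual demand D = 765 × 52 = 39,780.
The optimal lot size = √(2DS/H) = √(2 × 39,780 × 118 / 15.4) ≈ 780.78.
Average inventory = Q*/2 ≈ 780.78 / 2 = 390.389.

Average inventory ≈ 390 gearboxes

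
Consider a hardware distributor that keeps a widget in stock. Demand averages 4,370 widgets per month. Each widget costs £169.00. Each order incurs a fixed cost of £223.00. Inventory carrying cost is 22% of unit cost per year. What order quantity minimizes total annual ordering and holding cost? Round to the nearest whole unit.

Annual demand D = 4,370 × 12 = 52,440.
Holding cost H = 0.22 × £169.00 = £37.1800 per unit per year.
EOQ = √(2DS / H) = √(2 × 52,440 × 223 / 37.18).
= √(23,388,240 / 37.18) = √629,054.3303 ≈ 793.129.

Q* ≈ 793 widgets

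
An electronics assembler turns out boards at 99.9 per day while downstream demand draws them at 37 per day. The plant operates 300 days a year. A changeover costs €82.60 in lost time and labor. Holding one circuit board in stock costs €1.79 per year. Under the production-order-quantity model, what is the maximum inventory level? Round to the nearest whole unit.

I_max ≈ 803 boards

Annual demand D = 37 × 300 = 11,100.
Production build-up factor (1 − d/p) = 1 − 37/99.9 = 0.6296.
Q* = √(2DS / (H(1 − d/p))) = √(2 × 11,100 × 82.6 / (1.79 × 0.6296)).
= √(1,833,720 / 1.127) ≈ 1275.550.
Maximum inventory = Q*(1 − d/p) = 1275.550 × 0.6296 ≈ 803.124.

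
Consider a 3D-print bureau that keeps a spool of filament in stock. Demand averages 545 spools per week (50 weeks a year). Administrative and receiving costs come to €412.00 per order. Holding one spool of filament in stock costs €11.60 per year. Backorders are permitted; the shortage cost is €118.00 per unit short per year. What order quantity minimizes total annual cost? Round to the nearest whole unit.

Q* ≈ 1,458 spools

Annual demand D = 545 × 50 = 27,250.
With planned backorders, Q* = √(2DS/H) · √((H+B)/B).
√(2DS/H) = √(2 × 27,250 × 412 / 11.6) = 1391.291.
√((H+B)/B) = √((11.6+118)/118) = 1.0480.
Q* ≈ 1458.073.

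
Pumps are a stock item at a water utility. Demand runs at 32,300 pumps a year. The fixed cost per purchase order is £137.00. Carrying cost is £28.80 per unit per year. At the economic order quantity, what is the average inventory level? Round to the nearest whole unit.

Average inventory ≈ 277 pumps

EOQ = √(2DS/H) = √(2 × 32,300 × 137 / 28.8) ≈ 554.35.
Average inventory = Q*/2 ≈ 554.35 / 2 = 277.173.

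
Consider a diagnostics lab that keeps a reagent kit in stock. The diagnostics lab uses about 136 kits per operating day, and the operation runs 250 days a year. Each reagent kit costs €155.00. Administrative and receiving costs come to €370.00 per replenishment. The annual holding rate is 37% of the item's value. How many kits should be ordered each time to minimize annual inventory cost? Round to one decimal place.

Annual demand D = 136 × 250 = 34,000.
Holding cost H = 0.37 × €155.00 = €57.3500 per unit per year.
EOQ = √(2DS / H) = √(2 × 34,000 × 370 / 57.35).
= √(25,160,000 / 57.35) = √438,709.6774 ≈ 662.352.

Q* ≈ 662.4 kits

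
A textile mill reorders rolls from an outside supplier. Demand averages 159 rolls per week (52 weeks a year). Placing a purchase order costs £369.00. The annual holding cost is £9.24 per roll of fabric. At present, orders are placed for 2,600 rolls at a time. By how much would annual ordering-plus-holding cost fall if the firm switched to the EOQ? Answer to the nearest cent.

Extra cost ≈ £5,676.73 per year

Annual demand D = 159 × 52 = 8,268.
EOQ = √(2DS/H) = √(2 × 8,268 × 369 / 9.24) ≈ 812.63.
Cost at Q* = (D/Q*)S + (Q*/2)H = √(2DSH) ≈ £7,508.69.
Cost at Q = 2,600: (8,268/2,600)×369 + (2,600/2)×9.24 = £1,173.42 + £12,012.00 = £13,185.42.
Excess = £13,185.42 − £7,508.69 = £5,676.73.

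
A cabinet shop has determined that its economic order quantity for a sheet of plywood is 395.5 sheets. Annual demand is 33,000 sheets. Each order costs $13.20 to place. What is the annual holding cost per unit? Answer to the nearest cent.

Invert the EOQ relation Q*² = 2DS/H.
From Q* = √(2DS/H): H = 2DS / Q*² = 2 × 33,000 × 13.2 / 395.5² = 5.5696.

H ≈ $5.57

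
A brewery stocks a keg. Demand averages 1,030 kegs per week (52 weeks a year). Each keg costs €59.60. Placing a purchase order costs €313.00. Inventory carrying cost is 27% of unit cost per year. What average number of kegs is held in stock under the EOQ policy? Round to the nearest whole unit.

Annual demand D = 1,030 × 52 = 53,560.
Holding cost H = 0.27 × €59.60 = €16.0920 per unit per year.
Q* = √(2DS/H) = √(2 × 53,560 × 313 / 16.092) ≈ 1443.45.
Average inventory = Q*/2 ≈ 1443.45 / 2 = 721.726.

Average inventory ≈ 722 kegs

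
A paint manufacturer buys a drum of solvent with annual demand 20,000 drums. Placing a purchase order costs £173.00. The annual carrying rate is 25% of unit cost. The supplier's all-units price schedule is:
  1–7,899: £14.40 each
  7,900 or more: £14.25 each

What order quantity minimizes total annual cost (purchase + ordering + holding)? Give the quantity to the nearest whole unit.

Holding cost per unit per year at price C is H = 0.25·C.
For each price level, check whether its EOQ is feasible; otherwise the best quantity at that price is the breakpoint.
EOQ at £14.40 = 1386.4 (feasible in tier 1): TC = 20,000×£14.40 + (20,000/1386.4)×173 + (1386.4/2)×0.25×£14.40 = £292,991.19.
EOQ at £14.25 = 1393.7 < 7900, so use break Q=7900: TC = 20,000×£14.25 + (20,000/7900.0)×173 + (7900.0/2)×0.25×£14.25 = £299,509.85.
Lowest total cost is £292,991.19 at Q = 1386.4.

Q* ≈ 1,386 drums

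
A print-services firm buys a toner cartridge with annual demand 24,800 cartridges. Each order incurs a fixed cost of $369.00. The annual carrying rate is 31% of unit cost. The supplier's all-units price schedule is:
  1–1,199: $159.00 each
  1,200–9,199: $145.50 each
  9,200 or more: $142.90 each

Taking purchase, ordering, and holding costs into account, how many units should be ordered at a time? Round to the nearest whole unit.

Holding cost per unit per year at price C is H = 0.31·C.
Candidates are each tier's EOQ (if it falls in that tier) and each price-break quantity.
EOQ at $159.00 = 609.4 (feasible in tier 1): TC = 24,800×$159.00 + (24,800/609.4)×369 + (609.4/2)×0.31×$159.00 = $3,973,235.40.
EOQ at $145.50 = 637.0 < 1200, so use break Q=1200: TC = 24,800×$145.50 + (24,800/1200.0)×369 + (1200.0/2)×0.31×$145.50 = $3,643,089.00.
EOQ at $142.90 = 642.8 < 9200, so use break Q=9200: TC = 24,800×$142.90 + (24,800/9200.0)×369 + (9200.0/2)×0.31×$142.90 = $3,748,690.10.
Lowest total cost is $3,643,089.00 at Q = 1200.0.

Q* ≈ 1,200 cartridges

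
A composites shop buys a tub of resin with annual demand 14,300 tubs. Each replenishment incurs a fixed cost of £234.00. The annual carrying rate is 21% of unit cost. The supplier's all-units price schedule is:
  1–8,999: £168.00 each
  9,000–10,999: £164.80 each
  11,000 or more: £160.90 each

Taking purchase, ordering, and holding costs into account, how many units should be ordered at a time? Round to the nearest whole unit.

Holding cost per unit per year at price C is H = 0.21·C.
Candidates are each tier's EOQ (if it falls in that tier) and each price-break quantity.
EOQ at £168.00 = 435.5 (feasible in tier 1): TC = 14,300×£168.00 + (14,300/435.5)×234 + (435.5/2)×0.21×£168.00 = £2,417,765.80.
EOQ at £164.80 = 439.7 < 9000, so use break Q=9000: TC = 14,300×£164.80 + (14,300/9000.0)×234 + (9000.0/2)×0.21×£164.80 = £2,512,747.80.
EOQ at £160.90 = 445.0 < 11000, so use break Q=11000: TC = 14,300×£160.90 + (14,300/11000.0)×234 + (11000.0/2)×0.21×£160.90 = £2,487,013.70.
Lowest total cost is £2,417,765.80 at Q = 435.5.

Q* ≈ 436 tubs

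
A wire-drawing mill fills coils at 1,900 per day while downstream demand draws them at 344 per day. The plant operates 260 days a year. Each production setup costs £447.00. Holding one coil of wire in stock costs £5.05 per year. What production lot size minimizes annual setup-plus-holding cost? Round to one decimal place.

Annual demand D = 344 × 260 = 89,440.
Production build-up factor (1 − d/p) = 1 − 344/1,900 = 0.8189.
Q* = √(2DS / (H(1 − d/p))) = √(2 × 89,440 × 447 / (5.05 × 0.8189)).
= √(79,959,360 / 4.1357) ≈ 4397.046.

Q* ≈ 4,397.0 coils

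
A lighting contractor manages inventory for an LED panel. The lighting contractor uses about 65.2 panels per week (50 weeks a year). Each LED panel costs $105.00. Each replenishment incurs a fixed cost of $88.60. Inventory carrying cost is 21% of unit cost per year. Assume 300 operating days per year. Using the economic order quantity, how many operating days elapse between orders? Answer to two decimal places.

T ≈ 14.89 days

Annual demand D = 65.2 × 50 = 3,260.
Holding cost H = 0.21 × $105.00 = $22.0500 per unit per year.
The optimal lot size = √(2DS/H) = √(2 × 3,260 × 88.6 / 22.05) ≈ 161.86.
Cycle time = Q*/D × 300 = 161.86 / 3,260 × 300 ≈ 14.895 days.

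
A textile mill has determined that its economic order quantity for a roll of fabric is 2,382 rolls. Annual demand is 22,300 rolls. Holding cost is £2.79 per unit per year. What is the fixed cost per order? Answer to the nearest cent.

Squaring Q* = √(2DS/H) gives Q*² = 2DS/H.
From Q* = √(2DS/H): S = Q*²H / (2D) = 2,382² × 2.79 / (2 × 22,300) = 354.9383.

S ≈ £354.94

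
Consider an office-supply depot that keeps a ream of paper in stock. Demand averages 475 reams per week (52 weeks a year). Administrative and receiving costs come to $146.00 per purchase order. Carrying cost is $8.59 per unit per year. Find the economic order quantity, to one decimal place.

Q* ≈ 916.3 reams

Annual demand D = 475 × 52 = 24,700.
EOQ = √(2DS / H) = √(2 × 24,700 × 146 / 8.59).
= √(7,212,400 / 8.59) = √839,627.4738 ≈ 916.312.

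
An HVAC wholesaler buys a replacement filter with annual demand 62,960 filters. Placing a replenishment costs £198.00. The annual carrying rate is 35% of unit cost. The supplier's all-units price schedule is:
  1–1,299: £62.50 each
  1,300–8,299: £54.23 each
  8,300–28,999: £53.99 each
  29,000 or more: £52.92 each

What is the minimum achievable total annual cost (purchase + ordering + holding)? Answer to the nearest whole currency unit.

TC* ≈ £3,436,247

Holding cost per unit per year at price C is H = 0.35·C.
Candidates are each tier's EOQ (if it falls in that tier) and each price-break quantity.
EOQ at £62.50 = 1067.6 (feasible in tier 1): TC = 62,960×£62.50 + (62,960/1067.6)×198 + (1067.6/2)×0.35×£62.50 = £3,958,353.61.
EOQ at £54.23 = 1146.1 < 1300, so use break Q=1300: TC = 62,960×£54.23 + (62,960/1300.0)×198 + (1300.0/2)×0.35×£54.23 = £3,436,247.42.
EOQ at £53.99 = 1148.7 < 8300, so use break Q=8300: TC = 62,960×£53.99 + (62,960/8300.0)×198 + (8300.0/2)×0.35×£53.99 = £3,479,132.81.
EOQ at £52.92 = 1160.2 < 29000, so use break Q=29000: TC = 62,960×£52.92 + (62,960/29000.0)×198 + (29000.0/2)×0.35×£52.92 = £3,600,842.06.
Lowest total cost among the candidates is at Q = 1300.0.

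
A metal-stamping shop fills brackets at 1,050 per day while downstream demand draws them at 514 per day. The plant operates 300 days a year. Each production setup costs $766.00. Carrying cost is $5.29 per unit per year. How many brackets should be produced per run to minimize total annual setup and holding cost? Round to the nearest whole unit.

Q* ≈ 9,353 brackets

Annual demand D = 514 × 300 = 154,200.
Production build-up factor (1 − d/p) = 1 − 514/1,050 = 0.5105.
Q* = √(2DS / (H(1 − d/p))) = √(2 × 154,200 × 766 / (5.29 × 0.5105)).
= √(236,234,400 / 2.7004) ≈ 9353.109.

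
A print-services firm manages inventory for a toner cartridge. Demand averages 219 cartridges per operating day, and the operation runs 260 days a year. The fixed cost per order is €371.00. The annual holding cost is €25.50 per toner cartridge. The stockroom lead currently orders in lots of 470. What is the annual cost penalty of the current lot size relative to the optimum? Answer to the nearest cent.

Annual demand D = 219 × 260 = 56,940.
EOQ = √(2DS/H) = √(2 × 56,940 × 371 / 25.5) ≈ 1287.18.
Cost at Q* = (D/Q*)S + (Q*/2)H = √(2DSH) ≈ €32,823.19.
Cost at Q = 470: (56,940/470)×371 + (470/2)×25.5 = €44,946.26 + €5,992.50 = €50,938.76.
Excess = €50,938.76 − €32,823.19 = €18,115.57.

Extra cost ≈ €18,115.57 per year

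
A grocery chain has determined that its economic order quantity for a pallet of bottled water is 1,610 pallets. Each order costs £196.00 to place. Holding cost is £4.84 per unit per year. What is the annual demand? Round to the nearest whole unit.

D ≈ 32,004 pallets per year

Squaring Q* = √(2DS/H) gives Q*² = 2DS/H.
From Q* = √(2DS/H): D = Q*²H / (2S) = 1,610² × 4.84 / (2 × 196) = 32004.500.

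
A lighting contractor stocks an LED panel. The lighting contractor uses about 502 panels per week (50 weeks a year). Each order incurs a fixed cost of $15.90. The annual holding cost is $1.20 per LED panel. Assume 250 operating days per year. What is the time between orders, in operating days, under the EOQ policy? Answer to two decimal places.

Annual demand D = 502 × 50 = 25,100.
The optimal lot size = √(2DS/H) = √(2 × 25,100 × 15.9 / 1.2) ≈ 815.57.
Cycle time = Q*/D × 250 = 815.57 / 25,100 × 250 ≈ 8.123 days.

T ≈ 8.12 days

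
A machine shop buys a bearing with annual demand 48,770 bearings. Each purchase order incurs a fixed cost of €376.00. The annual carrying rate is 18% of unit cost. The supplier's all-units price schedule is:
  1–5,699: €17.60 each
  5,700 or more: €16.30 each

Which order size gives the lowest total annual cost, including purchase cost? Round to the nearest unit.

Q* ≈ 5,700 bearings

Holding cost per unit per year at price C is H = 0.18·C.
For each price level, check whether its EOQ is feasible; otherwise the best quantity at that price is the breakpoint.
EOQ at €17.60 = 3402.5 (feasible in tier 1): TC = 48,770×€17.60 + (48,770/3402.5)×376 + (3402.5/2)×0.18×€17.60 = €869,130.99.
EOQ at €16.30 = 3535.5 < 5700, so use break Q=5700: TC = 48,770×€16.30 + (48,770/5700.0)×376 + (5700.0/2)×0.18×€16.30 = €806,530.01.
Lowest total cost is €806,530.01 at Q = 5700.0.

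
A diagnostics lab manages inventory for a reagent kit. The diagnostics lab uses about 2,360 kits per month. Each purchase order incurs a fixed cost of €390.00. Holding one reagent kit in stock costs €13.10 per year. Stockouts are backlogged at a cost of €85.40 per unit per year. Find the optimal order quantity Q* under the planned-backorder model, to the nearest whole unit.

Q* ≈ 1,395 kits

Annual demand D = 2,360 × 12 = 28,320.
With planned backorders, Q* = √(2DS/H) · √((H+B)/B).
√(2DS/H) = √(2 × 28,320 × 390 / 13.1) = 1298.549.
√((H+B)/B) = √((13.1+85.4)/85.4) = 1.0740.
Q* ≈ 1394.593.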